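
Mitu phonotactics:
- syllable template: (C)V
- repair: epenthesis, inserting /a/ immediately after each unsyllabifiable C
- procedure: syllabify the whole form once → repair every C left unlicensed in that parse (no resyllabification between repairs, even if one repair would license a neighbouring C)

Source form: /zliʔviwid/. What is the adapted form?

zaliʔaviwida

Syllabifying with onset maximization leaves /z/, /ʔ/, /d/ stranded (no codas are permitted; onsets are limited to one consonant).
Each unlicensed consonant becomes the onset of a new syllable: /z/ → /za/, /ʔ/ → /ʔa/, /d/ → /da/.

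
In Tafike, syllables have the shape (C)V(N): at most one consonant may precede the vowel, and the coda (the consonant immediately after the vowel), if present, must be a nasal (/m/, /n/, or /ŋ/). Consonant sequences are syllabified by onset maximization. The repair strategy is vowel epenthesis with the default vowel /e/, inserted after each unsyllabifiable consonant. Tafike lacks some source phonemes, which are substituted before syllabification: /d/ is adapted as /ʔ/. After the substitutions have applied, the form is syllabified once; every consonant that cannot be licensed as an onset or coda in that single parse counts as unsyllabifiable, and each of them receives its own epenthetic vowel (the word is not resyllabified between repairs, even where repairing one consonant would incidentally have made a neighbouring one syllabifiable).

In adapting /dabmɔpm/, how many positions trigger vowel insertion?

3

After substitution the input is /ʔabmɔpm/.
The unsyllabifiable consonants are /b/, /p/, /m/; each receives one epenthetic vowel.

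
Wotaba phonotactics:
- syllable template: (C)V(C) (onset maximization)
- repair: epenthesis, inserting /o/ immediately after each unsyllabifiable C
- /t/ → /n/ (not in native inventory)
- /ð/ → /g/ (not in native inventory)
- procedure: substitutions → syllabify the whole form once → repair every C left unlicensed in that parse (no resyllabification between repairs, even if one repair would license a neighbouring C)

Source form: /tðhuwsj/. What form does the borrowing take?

nogohuwsojo

Substitution: /t/ → /n/, /ð/ → /g/, giving /nghuwsj/.
The consonants /n/, /g/, /s/, /j/ cannot be parsed into a legal (C)V(C) syllable (at most one coda consonant is licensed; onsets are limited to one consonant).
Each unlicensed consonant becomes the onset of a new syllable: /n/ → /no/, /g/ → /go/, /s/ → /so/, /j/ → /jo/.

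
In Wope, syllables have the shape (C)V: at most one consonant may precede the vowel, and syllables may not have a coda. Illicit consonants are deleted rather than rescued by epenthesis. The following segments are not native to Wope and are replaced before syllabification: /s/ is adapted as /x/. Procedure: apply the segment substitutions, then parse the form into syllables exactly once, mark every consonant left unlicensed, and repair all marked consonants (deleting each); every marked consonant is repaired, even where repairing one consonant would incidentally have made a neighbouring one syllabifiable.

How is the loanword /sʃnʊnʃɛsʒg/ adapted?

nʊʃɛ

Substitution: /s/ → /x/, giving /xʃnʊnʃɛxʒg/.
The consonants /x/, /ʃ/, /n/, /x/, /ʒ/, /g/ cannot be parsed into a legal (C)V syllable (no codas are permitted; onsets are limited to one consonant).
Deleting the stranded consonants removes /x/, /ʃ/, /n/, /x/, /ʒ/, /g/.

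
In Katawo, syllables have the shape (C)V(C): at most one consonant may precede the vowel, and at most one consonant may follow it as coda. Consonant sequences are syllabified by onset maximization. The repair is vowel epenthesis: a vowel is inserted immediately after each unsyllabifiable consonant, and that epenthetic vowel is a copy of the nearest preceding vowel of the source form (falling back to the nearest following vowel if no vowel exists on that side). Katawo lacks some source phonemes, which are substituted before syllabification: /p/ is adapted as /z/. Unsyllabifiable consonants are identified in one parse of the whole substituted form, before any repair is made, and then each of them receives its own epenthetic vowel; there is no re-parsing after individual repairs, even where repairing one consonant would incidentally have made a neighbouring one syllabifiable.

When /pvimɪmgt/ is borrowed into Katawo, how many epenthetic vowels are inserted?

3

After substitution the input is /zvimɪmgt/.
The unsyllabifiable consonants are /z/, /g/, /t/; each receives one epenthetic vowel.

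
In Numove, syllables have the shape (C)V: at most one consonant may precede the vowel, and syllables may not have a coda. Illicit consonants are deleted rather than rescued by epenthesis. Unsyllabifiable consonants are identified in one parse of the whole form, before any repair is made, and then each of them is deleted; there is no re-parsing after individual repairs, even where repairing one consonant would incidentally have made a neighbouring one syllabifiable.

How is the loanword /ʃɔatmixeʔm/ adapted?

ʃɔamixe

Syllabifying with onset maximization leaves /t/, /ʔ/, /m/ stranded (no codas are permitted; onsets are limited to one consonant).
Each unlicensed consonant is deleted: /t/, /ʔ/, /m/.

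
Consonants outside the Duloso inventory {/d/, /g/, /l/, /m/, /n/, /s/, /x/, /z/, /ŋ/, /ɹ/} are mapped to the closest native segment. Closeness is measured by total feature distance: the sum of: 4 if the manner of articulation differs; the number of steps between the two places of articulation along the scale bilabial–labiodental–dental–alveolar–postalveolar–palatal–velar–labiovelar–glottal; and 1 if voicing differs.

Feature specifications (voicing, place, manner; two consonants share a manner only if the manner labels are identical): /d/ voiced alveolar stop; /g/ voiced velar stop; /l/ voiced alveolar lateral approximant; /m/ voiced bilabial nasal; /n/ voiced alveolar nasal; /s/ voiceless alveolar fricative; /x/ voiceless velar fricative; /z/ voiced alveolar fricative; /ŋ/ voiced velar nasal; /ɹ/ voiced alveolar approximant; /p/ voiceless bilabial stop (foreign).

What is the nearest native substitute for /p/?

/d/ is closest: same manner (stop), place distance 3 (bilabial→alveolar), voicing differs (+1); total 4. Next closest is /m/ at distance 5.

d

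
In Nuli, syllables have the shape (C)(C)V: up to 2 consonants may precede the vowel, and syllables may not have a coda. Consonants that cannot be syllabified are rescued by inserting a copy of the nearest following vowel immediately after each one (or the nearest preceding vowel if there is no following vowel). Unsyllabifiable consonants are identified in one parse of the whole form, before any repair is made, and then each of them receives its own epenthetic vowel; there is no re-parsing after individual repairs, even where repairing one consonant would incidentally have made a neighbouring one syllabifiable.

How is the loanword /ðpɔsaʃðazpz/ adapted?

ðpɔsaʃðazapaza

The consonants /z/, /p/, /z/ cannot be parsed into a legal (C)(C)V syllable (no codas are permitted; onsets may contain at most 2 consonants).
Inserting the epenthetic vowel yields /z/ → /za/, /p/ → /pa/, /z/ → /za/.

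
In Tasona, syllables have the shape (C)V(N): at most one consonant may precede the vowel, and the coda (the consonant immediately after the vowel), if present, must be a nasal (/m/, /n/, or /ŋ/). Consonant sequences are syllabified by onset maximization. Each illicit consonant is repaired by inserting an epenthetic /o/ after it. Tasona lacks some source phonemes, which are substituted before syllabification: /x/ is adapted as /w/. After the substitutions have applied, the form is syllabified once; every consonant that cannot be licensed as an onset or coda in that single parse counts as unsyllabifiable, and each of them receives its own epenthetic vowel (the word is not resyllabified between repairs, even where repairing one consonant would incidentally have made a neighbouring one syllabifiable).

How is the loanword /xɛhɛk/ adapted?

Substitution: /x/ → /w/, giving /wɛhɛk/.
The consonants /k/ cannot be parsed into a legal (C)V(N) syllable (only a nasal (/m/, /n/, or /ŋ/) is licensed in coda position; onsets are limited to one consonant).
Epenthesis after each stranded consonant: /k/ → /ko/.

wɛhɛko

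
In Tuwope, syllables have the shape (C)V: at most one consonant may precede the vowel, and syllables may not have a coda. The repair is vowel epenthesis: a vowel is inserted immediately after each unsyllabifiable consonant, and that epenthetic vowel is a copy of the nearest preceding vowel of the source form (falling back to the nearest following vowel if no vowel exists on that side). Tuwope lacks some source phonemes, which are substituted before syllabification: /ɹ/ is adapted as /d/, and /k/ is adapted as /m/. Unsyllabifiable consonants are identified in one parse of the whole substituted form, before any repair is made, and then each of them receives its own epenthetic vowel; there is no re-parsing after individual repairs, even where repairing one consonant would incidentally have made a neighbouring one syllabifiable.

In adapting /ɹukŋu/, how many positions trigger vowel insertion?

After substitution the input is /dumŋu/.
The unsyllabifiable consonants are /m/; each receives one epenthetic vowel.

1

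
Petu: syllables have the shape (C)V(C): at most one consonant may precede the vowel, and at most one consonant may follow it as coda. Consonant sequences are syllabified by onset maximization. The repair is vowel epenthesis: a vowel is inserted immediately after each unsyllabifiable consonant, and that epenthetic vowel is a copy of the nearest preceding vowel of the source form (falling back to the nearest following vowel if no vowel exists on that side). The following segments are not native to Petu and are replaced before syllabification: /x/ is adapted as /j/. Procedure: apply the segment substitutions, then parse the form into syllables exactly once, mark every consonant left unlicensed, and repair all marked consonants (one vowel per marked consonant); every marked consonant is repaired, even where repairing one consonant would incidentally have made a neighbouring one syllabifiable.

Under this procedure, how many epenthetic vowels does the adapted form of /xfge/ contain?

After substitution the input is /jfge/.
The unsyllabifiable consonants are /j/, /f/; each receives one epenthetic vowel.

2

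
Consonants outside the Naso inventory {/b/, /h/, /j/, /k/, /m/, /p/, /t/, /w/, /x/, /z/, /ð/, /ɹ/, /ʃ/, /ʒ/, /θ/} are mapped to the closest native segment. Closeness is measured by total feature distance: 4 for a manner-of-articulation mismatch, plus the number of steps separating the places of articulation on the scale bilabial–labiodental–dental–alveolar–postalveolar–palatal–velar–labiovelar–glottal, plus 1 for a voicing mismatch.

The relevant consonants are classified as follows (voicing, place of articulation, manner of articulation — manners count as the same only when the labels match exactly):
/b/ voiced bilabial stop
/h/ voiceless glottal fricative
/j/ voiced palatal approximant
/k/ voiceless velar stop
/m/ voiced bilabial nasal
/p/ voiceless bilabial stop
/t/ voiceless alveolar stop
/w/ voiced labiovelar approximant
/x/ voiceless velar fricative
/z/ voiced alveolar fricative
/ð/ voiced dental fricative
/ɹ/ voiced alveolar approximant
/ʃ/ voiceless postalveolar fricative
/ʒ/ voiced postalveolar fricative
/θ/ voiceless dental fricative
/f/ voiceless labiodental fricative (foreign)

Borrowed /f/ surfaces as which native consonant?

/θ/ is closest: same manner (fricative), place distance 1 (labiodental→dental), same voicing; total 1. Next closest is /ð/ at distance 2.

θ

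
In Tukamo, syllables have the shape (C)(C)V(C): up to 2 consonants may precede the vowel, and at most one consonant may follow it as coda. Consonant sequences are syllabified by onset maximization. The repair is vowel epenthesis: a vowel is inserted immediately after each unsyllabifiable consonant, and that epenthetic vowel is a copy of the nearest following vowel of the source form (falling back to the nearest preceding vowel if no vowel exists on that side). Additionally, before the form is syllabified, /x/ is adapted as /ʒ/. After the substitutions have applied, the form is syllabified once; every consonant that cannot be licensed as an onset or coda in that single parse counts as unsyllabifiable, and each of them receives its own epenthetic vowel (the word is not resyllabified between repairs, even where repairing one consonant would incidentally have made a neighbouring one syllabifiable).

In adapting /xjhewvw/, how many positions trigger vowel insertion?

3

After substitution the input is /ʒjhewvw/.
The unsyllabifiable consonants are /ʒ/, /v/, /w/; each receives one epenthetic vowel.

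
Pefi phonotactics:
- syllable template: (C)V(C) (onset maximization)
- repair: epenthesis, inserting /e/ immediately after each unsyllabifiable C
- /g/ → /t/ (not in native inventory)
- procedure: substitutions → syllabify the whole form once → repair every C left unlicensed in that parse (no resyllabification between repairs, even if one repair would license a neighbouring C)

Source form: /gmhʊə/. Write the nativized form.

Substitution: /g/ → /t/, giving /tmhʊə/.
Under (C)V(C), the unsyllabifiable consonants are /t/, /m/ (at most one coda consonant is licensed; onsets are limited to one consonant).
Each unlicensed consonant becomes the onset of a new syllable: /t/ → /te/, /m/ → /me/.

temehʊə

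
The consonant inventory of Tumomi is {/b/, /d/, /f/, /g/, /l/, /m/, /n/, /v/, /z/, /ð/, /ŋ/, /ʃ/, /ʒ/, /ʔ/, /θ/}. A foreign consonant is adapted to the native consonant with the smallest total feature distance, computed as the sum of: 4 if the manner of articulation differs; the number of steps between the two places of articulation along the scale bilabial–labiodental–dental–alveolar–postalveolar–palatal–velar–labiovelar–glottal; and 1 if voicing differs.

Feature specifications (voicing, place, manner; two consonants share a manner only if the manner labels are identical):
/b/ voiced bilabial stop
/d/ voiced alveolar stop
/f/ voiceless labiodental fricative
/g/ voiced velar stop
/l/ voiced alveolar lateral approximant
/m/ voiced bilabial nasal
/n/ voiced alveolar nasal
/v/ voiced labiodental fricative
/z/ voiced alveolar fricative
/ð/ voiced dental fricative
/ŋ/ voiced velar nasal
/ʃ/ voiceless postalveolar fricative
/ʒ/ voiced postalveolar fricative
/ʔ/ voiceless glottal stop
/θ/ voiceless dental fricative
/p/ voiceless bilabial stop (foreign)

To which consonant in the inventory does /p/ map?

/b/ is closest: same manner (stop), place distance 0 (bilabial→bilabial), voicing differs (+1); total 1. Next closest is /d/ at distance 4.

b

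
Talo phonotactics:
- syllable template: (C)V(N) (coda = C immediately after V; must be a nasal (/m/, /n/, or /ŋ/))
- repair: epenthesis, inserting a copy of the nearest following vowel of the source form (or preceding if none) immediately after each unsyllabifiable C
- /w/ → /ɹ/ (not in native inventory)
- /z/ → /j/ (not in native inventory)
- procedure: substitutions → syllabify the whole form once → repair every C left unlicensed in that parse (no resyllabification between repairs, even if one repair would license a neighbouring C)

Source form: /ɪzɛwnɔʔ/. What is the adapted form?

ɪjɛɹɔnɔʔɔ

Substitution: /z/ → /j/, /w/ → /ɹ/, giving /ɪjɛɹnɔʔ/.
The consonants /ɹ/, /ʔ/ cannot be parsed into a legal (C)V(N) syllable (only a nasal (/m/, /n/, or /ŋ/) is licensed in coda position; onsets are limited to one consonant).
Inserting the epenthetic vowel yields /ɹ/ → /ɹɔ/, /ʔ/ → /ʔɔ/.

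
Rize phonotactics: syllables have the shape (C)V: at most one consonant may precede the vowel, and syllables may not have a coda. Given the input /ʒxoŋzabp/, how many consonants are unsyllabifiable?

Under (C)V, the unsyllabifiable consonants are /ʒ/, /ŋ/, /b/, /p/ (no codas are permitted; onsets are limited to one consonant).

4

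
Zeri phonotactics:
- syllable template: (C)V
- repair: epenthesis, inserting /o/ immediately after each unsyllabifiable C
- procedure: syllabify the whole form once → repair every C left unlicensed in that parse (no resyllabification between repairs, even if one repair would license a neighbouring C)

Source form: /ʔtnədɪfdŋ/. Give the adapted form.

ʔotonədɪfodoŋo

The consonants /ʔ/, /t/, /f/, /d/, /ŋ/ cannot be parsed into a legal (C)V syllable (no codas are permitted; onsets are limited to one consonant).
Each unlicensed consonant becomes the onset of a new syllable: /ʔ/ → /ʔo/, /t/ → /to/, /f/ → /fo/, /d/ → /do/, /ŋ/ → /ŋo/.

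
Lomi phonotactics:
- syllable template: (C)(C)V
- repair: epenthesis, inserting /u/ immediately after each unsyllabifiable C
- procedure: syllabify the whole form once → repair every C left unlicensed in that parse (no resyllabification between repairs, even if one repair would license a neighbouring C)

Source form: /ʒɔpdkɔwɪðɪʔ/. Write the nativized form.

Under (C)(C)V, the unsyllabifiable consonants are /p/, /ʔ/ (no codas are permitted; onsets may contain at most 2 consonants).
Inserting the epenthetic vowel yields /p/ → /pu/, /ʔ/ → /ʔu/.

ʒɔpudkɔwɪðɪʔu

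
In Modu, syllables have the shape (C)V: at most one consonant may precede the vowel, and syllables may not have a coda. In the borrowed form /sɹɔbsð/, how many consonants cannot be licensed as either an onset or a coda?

4

Under (C)V, the unsyllabifiable consonants are /s/, /b/, /s/, /ð/ (no codas are permitted; onsets are limited to one consonant).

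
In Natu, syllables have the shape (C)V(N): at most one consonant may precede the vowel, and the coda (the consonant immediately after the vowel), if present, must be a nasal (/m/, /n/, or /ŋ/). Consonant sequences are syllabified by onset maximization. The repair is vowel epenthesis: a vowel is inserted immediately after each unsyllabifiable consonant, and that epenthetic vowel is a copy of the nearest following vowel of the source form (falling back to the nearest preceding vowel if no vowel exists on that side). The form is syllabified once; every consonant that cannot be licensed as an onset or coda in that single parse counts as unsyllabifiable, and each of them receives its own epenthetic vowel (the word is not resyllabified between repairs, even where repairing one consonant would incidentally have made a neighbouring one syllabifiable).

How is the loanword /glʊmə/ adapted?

gʊlʊmə

Syllabifying with onset maximization leaves /g/ stranded (only a nasal (/m/, /n/, or /ŋ/) is licensed in coda position; onsets are limited to one consonant).
Inserting the epenthetic vowel yields /g/ → /gʊ/.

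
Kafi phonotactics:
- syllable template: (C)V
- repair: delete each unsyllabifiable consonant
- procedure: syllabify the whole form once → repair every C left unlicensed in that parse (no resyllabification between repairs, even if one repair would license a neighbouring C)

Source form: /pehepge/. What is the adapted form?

Syllabifying with onset maximization leaves /p/ stranded (no codas are permitted; onsets are limited to one consonant).
Each unlicensed consonant is deleted: /p/.

pehege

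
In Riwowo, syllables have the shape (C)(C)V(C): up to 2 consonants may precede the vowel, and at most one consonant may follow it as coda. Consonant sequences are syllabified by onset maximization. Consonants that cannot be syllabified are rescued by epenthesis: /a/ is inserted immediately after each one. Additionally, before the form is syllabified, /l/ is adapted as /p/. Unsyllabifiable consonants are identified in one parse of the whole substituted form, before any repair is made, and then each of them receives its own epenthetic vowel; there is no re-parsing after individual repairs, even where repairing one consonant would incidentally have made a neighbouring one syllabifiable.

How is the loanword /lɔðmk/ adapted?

Substitution: /l/ → /p/, giving /pɔðmk/.
Syllabifying with onset maximization leaves /m/, /k/ stranded (at most one coda consonant is licensed; onsets may contain at most 2 consonants).
Epenthesis after each stranded consonant: /m/ → /ma/, /k/ → /ka/.

pɔðmaka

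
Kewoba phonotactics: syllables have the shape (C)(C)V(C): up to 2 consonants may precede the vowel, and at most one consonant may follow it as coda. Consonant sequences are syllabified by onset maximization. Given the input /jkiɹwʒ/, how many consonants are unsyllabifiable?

Under (C)(C)V(C), the unsyllabifiable consonants are /w/, /ʒ/ (at most one coda consonant is licensed; onsets may contain at most 2 consonants).

2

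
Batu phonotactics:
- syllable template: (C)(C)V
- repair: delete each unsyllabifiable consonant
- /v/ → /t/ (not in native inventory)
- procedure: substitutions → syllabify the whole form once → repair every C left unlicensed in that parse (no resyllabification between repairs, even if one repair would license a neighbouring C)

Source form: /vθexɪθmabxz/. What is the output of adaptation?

Substitution: /v/ → /t/, giving /tθexɪθmabxz/.
Syllabifying with onset maximization leaves /b/, /x/, /z/ stranded (no codas are permitted; onsets may contain at most 2 consonants).
Deletion applies to /b/, /x/, /z/.

tθexɪθma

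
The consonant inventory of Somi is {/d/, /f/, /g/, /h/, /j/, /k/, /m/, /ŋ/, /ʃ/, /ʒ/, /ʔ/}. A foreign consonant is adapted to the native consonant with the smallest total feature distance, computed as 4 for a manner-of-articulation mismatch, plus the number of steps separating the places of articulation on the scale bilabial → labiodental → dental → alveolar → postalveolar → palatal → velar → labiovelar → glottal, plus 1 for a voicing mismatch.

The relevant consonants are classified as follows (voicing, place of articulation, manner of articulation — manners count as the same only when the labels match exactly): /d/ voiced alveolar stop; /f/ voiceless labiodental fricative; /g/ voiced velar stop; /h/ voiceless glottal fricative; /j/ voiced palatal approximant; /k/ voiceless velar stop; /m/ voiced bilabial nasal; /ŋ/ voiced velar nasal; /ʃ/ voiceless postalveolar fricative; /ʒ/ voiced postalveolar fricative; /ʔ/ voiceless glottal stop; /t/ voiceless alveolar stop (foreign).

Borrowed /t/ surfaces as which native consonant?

/d/ is closest: same manner (stop), place distance 0 (alveolar→alveolar), voicing differs (+1); total 1. Next closest is /k/ at distance 3.

d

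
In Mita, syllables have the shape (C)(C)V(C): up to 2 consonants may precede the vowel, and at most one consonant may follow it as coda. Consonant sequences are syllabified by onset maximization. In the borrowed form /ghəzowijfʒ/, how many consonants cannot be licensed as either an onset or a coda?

Under (C)(C)V(C), the unsyllabifiable consonants are /f/, /ʒ/ (at most one coda consonant is licensed; onsets may contain at most 2 consonants).

2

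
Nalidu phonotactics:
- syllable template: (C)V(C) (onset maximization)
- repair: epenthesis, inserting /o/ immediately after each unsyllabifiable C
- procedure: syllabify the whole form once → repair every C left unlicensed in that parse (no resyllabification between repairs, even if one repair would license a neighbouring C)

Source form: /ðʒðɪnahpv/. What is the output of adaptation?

The consonants /ð/, /ʒ/, /p/, /v/ cannot be parsed into a legal (C)V(C) syllable (at most one coda consonant is licensed; onsets are limited to one consonant).
Each unlicensed consonant becomes the onset of a new syllable: /ð/ → /ðo/, /ʒ/ → /ʒo/, /p/ → /po/, /v/ → /vo/.

ðoʒoðɪnahpovo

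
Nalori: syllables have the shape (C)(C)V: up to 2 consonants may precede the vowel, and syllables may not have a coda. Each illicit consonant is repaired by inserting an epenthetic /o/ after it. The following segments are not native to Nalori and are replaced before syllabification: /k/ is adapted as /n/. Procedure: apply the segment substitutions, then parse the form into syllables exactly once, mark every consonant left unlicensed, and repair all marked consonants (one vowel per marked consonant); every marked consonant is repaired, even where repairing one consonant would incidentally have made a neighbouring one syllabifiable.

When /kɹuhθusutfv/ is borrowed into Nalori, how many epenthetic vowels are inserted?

3

After substitution the input is /nɹuhθusutfv/.
The unsyllabifiable consonants are /t/, /f/, /v/; each receives one epenthetic vowel.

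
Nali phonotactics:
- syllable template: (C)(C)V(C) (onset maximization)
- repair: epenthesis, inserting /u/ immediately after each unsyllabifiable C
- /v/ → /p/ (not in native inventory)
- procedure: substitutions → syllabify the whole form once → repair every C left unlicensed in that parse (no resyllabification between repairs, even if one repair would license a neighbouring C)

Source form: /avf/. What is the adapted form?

Substitution: /v/ → /p/, giving /apf/.
Syllabifying with onset maximization leaves /f/ stranded (at most one coda consonant is licensed; onsets may contain at most 2 consonants).
Inserting the epenthetic vowel yields /f/ → /fu/.

apfu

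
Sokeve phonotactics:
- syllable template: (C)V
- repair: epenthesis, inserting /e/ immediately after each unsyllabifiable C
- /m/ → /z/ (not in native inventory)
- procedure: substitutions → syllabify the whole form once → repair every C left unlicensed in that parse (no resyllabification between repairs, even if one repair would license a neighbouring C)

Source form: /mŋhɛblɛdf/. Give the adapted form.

Substitution: /m/ → /z/, giving /zŋhɛblɛdf/.
The consonants /z/, /ŋ/, /b/, /d/, /f/ cannot be parsed into a legal (C)V syllable (no codas are permitted; onsets are limited to one consonant).
Epenthesis after each stranded consonant: /z/ → /ze/, /ŋ/ → /ŋe/, /b/ → /be/, /d/ → /de/, /f/ → /fe/.

zeŋehɛbelɛdefe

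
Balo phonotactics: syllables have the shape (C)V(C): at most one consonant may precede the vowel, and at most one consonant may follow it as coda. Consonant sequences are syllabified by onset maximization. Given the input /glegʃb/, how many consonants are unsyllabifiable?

The consonants /g/, /ʃ/, /b/ cannot be parsed into a legal (C)V(C) syllable (at most one coda consonant is licensed; onsets are limited to one consonant).

3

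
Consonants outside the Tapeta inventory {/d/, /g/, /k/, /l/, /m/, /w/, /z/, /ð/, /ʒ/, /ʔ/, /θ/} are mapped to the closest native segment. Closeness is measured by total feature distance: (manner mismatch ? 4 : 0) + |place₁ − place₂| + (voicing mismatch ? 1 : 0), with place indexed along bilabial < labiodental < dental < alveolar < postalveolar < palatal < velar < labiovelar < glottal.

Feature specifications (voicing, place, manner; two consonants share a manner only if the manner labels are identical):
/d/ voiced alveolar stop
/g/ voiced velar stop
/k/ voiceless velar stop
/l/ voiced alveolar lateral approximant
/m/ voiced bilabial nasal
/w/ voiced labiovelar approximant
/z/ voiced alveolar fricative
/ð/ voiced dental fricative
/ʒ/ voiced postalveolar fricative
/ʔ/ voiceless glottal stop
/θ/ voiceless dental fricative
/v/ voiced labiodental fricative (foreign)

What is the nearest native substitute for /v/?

ð

/ð/ is closest: same manner (fricative), place distance 1 (labiodental→dental), same voicing; total 1. Next closest is /z/ at distance 2.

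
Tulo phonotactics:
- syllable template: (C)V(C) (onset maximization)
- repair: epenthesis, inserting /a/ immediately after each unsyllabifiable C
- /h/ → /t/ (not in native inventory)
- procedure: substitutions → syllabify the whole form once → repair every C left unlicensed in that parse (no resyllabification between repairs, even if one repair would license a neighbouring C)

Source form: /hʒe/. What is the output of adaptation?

Substitution: /h/ → /t/, giving /tʒe/.
The consonants /t/ cannot be parsed into a legal (C)V(C) syllable (at most one coda consonant is licensed; onsets are limited to one consonant).
Epenthesis after each stranded consonant: /t/ → /ta/.

taʒe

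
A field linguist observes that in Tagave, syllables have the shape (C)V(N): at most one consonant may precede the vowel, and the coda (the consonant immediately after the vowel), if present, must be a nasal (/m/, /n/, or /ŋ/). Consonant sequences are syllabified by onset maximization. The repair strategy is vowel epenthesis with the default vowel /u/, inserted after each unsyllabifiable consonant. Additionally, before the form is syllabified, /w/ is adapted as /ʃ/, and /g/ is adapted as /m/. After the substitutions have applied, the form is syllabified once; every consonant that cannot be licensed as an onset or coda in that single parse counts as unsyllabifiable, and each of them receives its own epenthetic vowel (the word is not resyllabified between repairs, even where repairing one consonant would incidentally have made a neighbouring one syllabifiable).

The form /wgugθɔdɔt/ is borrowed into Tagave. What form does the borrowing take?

ʃumumθɔdɔtu

Substitution: /w/ → /ʃ/, /g/ → /m/, giving /ʃmumθɔdɔt/.
The consonants /ʃ/, /t/ cannot be parsed into a legal (C)V(N) syllable (only a nasal (/m/, /n/, or /ŋ/) is licensed in coda position; onsets are limited to one consonant).
Inserting the epenthetic vowel yields /ʃ/ → /ʃu/, /t/ → /tu/.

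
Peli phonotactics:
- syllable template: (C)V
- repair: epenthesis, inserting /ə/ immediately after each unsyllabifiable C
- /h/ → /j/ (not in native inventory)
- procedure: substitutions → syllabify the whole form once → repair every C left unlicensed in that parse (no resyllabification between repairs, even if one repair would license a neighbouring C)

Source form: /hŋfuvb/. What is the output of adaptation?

Substitution: /h/ → /j/, giving /jŋfuvb/.
Syllabifying with onset maximization leaves /j/, /ŋ/, /v/, /b/ stranded (no codas are permitted; onsets are limited to one consonant).
Epenthesis after each stranded consonant: /j/ → /jə/, /ŋ/ → /ŋə/, /v/ → /və/, /b/ → /bə/.

jəŋəfuvəbə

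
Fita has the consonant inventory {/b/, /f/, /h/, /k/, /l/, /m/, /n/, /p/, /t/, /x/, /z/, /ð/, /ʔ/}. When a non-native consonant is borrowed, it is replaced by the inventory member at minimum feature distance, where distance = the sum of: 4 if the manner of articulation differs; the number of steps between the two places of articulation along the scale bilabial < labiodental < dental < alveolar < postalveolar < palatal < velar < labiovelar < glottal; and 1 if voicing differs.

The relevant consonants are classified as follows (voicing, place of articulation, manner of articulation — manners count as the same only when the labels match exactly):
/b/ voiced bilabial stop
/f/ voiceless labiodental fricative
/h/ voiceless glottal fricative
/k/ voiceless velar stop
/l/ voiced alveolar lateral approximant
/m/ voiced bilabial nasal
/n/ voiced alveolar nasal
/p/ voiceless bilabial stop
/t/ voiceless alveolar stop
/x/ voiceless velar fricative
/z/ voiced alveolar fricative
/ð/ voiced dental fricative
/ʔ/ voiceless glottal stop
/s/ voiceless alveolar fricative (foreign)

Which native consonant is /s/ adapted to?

/z/ is closest: same manner (fricative), place distance 0 (alveolar→alveolar), voicing differs (+1); total 1. Next closest is /f/ at distance 2.

z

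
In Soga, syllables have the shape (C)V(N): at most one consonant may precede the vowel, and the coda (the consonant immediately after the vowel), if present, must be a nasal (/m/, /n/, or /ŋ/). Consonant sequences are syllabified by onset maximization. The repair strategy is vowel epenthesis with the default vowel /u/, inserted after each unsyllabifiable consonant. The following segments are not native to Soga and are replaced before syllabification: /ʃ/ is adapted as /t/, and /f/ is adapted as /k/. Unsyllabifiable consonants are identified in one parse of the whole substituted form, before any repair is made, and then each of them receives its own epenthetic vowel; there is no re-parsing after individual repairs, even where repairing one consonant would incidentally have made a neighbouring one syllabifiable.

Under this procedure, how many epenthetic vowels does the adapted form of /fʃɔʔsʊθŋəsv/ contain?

After substitution the input is /ktɔʔsʊθŋəsv/.
The unsyllabifiable consonants are /k/, /ʔ/, /θ/, /s/, /v/; each receives one epenthetic vowel.

5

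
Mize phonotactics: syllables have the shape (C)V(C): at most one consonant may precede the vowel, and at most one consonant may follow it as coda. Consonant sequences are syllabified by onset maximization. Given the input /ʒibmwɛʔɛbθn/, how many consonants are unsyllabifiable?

Under (C)V(C), the unsyllabifiable consonants are /m/, /θ/, /n/ (at most one coda consonant is licensed; onsets are limited to one consonant).

3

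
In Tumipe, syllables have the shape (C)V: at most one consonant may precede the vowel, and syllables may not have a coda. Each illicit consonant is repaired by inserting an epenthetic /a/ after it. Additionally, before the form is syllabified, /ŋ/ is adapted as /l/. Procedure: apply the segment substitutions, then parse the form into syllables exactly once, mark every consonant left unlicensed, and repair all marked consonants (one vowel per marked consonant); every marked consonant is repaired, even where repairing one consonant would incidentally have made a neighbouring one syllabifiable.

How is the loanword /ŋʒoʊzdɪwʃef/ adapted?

laʒoʊzadɪwaʃefa

Substitution: /ŋ/ → /l/, giving /lʒoʊzdɪwʃef/.
The consonants /l/, /z/, /w/, /f/ cannot be parsed into a legal (C)V syllable (no codas are permitted; onsets are limited to one consonant).
Inserting the epenthetic vowel yields /l/ → /la/, /z/ → /za/, /w/ → /wa/, /f/ → /fa/.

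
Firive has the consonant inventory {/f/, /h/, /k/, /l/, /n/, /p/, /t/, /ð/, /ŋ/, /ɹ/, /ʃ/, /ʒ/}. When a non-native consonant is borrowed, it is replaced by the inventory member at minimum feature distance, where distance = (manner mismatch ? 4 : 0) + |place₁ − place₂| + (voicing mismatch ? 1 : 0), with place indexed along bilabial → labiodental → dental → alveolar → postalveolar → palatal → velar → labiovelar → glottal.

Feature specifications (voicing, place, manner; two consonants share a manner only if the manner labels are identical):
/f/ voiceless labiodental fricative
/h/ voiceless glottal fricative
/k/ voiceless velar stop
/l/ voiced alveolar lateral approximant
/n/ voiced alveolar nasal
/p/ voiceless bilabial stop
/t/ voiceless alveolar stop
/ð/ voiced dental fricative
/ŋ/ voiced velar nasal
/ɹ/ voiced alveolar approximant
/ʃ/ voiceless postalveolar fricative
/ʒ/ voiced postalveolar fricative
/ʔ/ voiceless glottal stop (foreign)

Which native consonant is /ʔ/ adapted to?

/k/ is closest: same manner (stop), place distance 2 (glottal→velar), same voicing; total 2. Next closest is /h/ at distance 4.

k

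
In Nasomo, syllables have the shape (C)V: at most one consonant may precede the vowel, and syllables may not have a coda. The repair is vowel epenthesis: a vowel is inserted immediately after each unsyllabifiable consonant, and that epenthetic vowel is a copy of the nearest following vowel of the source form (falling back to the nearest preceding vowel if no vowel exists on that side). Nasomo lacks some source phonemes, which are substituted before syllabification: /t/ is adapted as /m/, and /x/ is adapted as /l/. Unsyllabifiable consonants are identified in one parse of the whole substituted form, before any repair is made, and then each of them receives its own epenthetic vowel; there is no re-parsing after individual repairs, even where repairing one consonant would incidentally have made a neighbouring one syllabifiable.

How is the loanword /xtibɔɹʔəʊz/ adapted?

limibɔɹəʔəʊzʊ

Substitution: /x/ → /l/, /t/ → /m/, giving /lmibɔɹʔəʊz/.
Syllabifying with onset maximization leaves /l/, /ɹ/, /z/ stranded (no codas are permitted; onsets are limited to one consonant).
Each unlicensed consonant becomes the onset of a new syllable: /l/ → /li/, /ɹ/ → /ɹə/, /z/ → /zʊ/.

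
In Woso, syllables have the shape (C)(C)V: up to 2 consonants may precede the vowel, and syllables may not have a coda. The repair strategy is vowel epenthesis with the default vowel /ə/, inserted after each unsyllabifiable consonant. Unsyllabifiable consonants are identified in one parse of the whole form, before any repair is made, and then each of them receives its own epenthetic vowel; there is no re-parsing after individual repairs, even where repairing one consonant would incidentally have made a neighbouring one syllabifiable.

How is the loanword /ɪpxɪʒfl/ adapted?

The consonants /ʒ/, /f/, /l/ cannot be parsed into a legal (C)(C)V syllable (no codas are permitted; onsets may contain at most 2 consonants).
Epenthesis after each stranded consonant: /ʒ/ → /ʒə/, /f/ → /fə/, /l/ → /lə/.

ɪpxɪʒəfələ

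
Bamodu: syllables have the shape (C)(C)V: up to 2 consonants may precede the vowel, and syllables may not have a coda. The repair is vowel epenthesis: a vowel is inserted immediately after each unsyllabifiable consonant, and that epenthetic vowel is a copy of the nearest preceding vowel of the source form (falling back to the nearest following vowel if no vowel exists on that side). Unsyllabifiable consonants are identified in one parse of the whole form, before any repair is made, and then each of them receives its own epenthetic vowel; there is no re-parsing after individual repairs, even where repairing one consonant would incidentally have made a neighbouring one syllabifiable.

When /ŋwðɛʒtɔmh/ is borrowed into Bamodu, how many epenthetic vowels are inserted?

3

The unsyllabifiable consonants are /ŋ/, /m/, /h/; each receives one epenthetic vowel.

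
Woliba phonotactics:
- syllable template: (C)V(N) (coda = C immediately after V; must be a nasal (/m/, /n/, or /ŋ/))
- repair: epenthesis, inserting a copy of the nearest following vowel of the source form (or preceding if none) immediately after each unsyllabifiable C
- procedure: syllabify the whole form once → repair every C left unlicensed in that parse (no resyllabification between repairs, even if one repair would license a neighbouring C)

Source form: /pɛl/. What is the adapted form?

pɛlɛ

Syllabifying with onset maximization leaves /l/ stranded (only a nasal (/m/, /n/, or /ŋ/) is licensed in coda position; onsets are limited to one consonant).
Each unlicensed consonant becomes the onset of a new syllable: /l/ → /lɛ/.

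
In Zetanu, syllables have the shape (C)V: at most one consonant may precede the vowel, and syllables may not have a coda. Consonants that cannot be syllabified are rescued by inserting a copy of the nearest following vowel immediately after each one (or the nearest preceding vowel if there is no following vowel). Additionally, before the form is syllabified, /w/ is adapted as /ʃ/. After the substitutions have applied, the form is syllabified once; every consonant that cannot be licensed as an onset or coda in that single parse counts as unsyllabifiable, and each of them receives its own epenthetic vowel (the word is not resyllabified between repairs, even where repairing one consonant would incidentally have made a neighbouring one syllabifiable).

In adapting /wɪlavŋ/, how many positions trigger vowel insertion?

2

After substitution the input is /ʃɪlavŋ/.
The unsyllabifiable consonants are /v/, /ŋ/; each receives one epenthetic vowel.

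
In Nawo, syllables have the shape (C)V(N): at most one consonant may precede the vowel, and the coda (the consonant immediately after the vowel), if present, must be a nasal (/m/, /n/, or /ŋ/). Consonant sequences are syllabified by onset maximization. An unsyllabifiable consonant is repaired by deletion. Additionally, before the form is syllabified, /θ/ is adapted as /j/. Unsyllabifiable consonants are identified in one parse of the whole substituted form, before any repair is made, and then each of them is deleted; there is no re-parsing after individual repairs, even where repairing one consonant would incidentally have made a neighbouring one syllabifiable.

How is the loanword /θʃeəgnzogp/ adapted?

ʃeəzo

Substitution: /θ/ → /j/, giving /jʃeəgnzogp/.
The consonants /j/, /g/, /n/, /g/, /p/ cannot be parsed into a legal (C)V(N) syllable (only a nasal (/m/, /n/, or /ŋ/) is licensed in coda position; onsets are limited to one consonant).
Each unlicensed consonant is deleted: /j/, /g/, /n/, /g/, /p/.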